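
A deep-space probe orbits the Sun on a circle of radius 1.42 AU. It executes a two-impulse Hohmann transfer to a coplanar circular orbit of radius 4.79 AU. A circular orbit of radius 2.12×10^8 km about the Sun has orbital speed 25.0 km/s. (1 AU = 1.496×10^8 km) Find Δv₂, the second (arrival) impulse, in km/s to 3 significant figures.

From the circular-orbit relation v² = μ/r at r = 2.12×10^8 km: μ = v²r = (25.0)² × 2.12×10^8 = 1.32500×10^11 km³/s².
In km: r₁ = 1.42 × 1.496×10^8 = 2.12432×10^8 km; r₂ = 4.79 × 1.496×10^8 = 7.16584×10^8 km.
Semi-major axis of the transfer orbit: a_t = (2.12432×10^8 + 7.16584×10^8)/2 = 4.64508×10^8 km.
On the circular orbit at r = 7.16584×10^8 km, v_c = √(μ/r) = 13.598 km/s.
Vis-viva on the transfer ellipse at r = 7.16584×10^8 km gives v_t = √[μ(2/r − 1/a_t)] = 9.1958 km/s.
Δv₂ = |v_t − v_c| = |9.1958 − 13.598| = 4.402 km/s.

Δv₂ = 4.40 km/s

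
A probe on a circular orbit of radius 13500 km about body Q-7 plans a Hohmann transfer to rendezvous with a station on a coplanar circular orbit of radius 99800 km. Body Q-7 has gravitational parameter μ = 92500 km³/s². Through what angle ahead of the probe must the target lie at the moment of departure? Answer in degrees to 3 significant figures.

φ = 103°

Semi-major axis of the transfer orbit: a_t = (13500 + 99800)/2 = 56650 km.
The half-period of the transfer ellipse is t = π√(a_t³/μ) = 1.3928×10^5 s.
Target angular speed ω₂ = √(μ/r₂³) = 9.6466×10^-6 rad/s.
Angle swept by the target during transfer: ω₂·t = 1.3436 rad = 76.98°.
The probe traverses 180° on the transfer ellipse, so the target must lead by 180° − 76.98° = 103°.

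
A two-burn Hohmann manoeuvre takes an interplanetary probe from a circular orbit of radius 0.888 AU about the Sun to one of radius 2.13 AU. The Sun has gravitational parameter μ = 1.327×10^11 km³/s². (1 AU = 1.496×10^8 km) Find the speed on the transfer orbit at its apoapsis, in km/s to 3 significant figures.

v = 15.7 km/s

In km: r₁ = 0.888 × 1.496×10^8 = 1.328448×10^8 km; r₂ = 2.13 × 1.496×10^8 = 3.18648×10^8 km.
Semi-major axis of the transfer orbit: a_t = (1.328448×10^8 + 3.18648×10^8)/2 = 2.257464×10^8 km.
The apoapsis of the transfer ellipse is at r = 3.18648×10^8 km.
Vis-viva: v = √[μ(2/r − 1/a_t)] = √[1.327×10^11 × (2/3.18648×10^8 − 1/2.257464×10^8)] = 15.65 km/s.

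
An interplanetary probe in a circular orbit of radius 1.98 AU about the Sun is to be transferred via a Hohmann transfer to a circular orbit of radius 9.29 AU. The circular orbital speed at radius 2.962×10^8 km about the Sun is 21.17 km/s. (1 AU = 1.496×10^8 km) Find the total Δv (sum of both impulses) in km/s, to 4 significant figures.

Δv = 9.992 km/s

From the circular-orbit relation v² = μ/r at r = 2.962×10^8 km: μ = v²r = (21.17)² × 2.962×10^8 = 1.32748×10^11 km³/s².
In km: r₁ = 1.98 × 1.496×10^8 = 2.96208×10^8 km; r₂ = 9.29 × 1.496×10^8 = 1.389784×10^9 km.
The Hohmann ellipse has a_t = (r₁ + r₂)/2 = 8.42996×10^8 km.
At r₁ the circular-orbit speed is v₁ = √(μ/r₁) = 21.170 km/s.
Transfer-orbit speed at r₁ (vis-viva): v_p = √[μ(2/r₁ − 1/a_t)] = 27.182 km/s.
First burn Δv₁ = |v_p − v₁| = 6.012 km/s.
At r₂, v₂ = √(μ/r₂) = 9.773 km/s.
Transfer-orbit speed at r₂: v_a = √[μ(2/r₂ − 1/a_t)] = 5.793 km/s.
Second burn Δv₂ = |v₂ − v_a| = 3.980 km/s.
Δv = Δv₁ + Δv₂ = 6.012 + 3.980 = 9.992 km/s.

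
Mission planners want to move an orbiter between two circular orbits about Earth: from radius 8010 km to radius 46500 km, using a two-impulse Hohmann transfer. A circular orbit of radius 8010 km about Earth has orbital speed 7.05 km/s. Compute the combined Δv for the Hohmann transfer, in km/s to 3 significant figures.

Δv = 3.50 km/s

From the circular-orbit relation v² = μ/r at r = 8010 km: μ = v²r = (7.05)² × 8010 = 3.98117×10^5 km³/s².
The Hohmann ellipse has a_t = (r₁ + r₂)/2 = 27255 km.
Circular speed at r₁: v₁ = √(μ/r₁) = √(3.98117×10^5/8010) = 7.0500 km/s.
Transfer-orbit speed at r₁ (vis-viva equation): v_p = √[μ(2/r₁ − 1/a_t)] = 9.2086 km/s.
First burn Δv₁ = |v_p − v₁| = 2.1586 km/s.
At r₂, v₂ = √(μ/r₂) = 2.92603 km/s.
Transfer-orbit speed at r₂: v_a = √[μ(2/r₂ − 1/a_t)] = 1.58625 km/s.
Second burn Δv₂ = |v₂ − v_a| = 1.3398 km/s.
Δv = Δv₁ + Δv₂ = 2.1586 + 1.3398 = 3.498 km/s.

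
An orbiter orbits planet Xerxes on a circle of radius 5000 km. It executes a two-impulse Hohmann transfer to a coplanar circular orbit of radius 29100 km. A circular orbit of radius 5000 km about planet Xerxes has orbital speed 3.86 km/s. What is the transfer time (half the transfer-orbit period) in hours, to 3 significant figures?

t = 7.12 hours

From the circular-orbit relation v² = μ/r at r = 5000 km: μ = v²r = (3.86)² × 5000 = 74498.0 km³/s².
Semi-major axis of the transfer orbit: a_t = (5000 + 29100)/2 = 17050 km.
Half the transfer-orbit period gives t = π√(a_t³/μ) = 25630 s.
Converting: 25630 s ÷ 3600 s/hour = 7.12 hours.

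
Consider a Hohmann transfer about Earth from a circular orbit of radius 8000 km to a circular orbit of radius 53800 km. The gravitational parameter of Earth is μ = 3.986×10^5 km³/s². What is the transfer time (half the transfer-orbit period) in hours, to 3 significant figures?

The Hohmann ellipse has a_t = (r₁ + r₂)/2 = 30900 km.
Half the transfer-orbit period gives t = π√(a_t³/μ) = 27030 s.
Converting: 27030 s ÷ 3600 s/hour = 7.51 hours.

t = 7.51 hours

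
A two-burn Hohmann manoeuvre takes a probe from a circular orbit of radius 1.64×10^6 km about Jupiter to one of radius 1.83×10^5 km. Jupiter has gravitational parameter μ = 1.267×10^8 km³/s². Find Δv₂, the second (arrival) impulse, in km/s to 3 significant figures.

Transfer-ellipse semi-major axis a_t = (r₁ + r₂)/2 = (1.640×10^6 + 1.830×10^5)/2 = 9.115×10^5 km.
On the circular orbit at r = 1.830×10^5 km, v_c = √(μ/r) = 26.3125 km/s.
Transfer-orbit speed at the same r (vis-viva, a = a_t): v_t = √[μ(2/r − 1/a_t)] = 35.2944 km/s.
Δv₂ = |v_t − v_c| = |35.2944 − 26.3125| = 8.982 km/s.

Δv₂ = 8.98 km/s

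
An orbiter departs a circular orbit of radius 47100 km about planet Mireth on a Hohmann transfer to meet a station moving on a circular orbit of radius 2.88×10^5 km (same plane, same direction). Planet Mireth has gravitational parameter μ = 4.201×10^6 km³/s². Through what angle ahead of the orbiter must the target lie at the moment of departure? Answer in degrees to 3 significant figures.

Semi-major axis of the transfer orbit: a_t = (47100 + 2.880×10^5)/2 = 1.6755×10^5 km.
Transfer time t = π√(a_t³/μ) = 1.051×10^5 s.
The target's mean motion on its circular orbit is ω₂ = √(μ/r₂³) = 1.326×10^-5 rad/s.
Angle swept by the target during transfer: ω₂·t = 1.394 rad = 79.87°.
The orbiter traverses 180° on the transfer ellipse, so the target must lead by 180° − 79.87° = 100°.

φ = 100°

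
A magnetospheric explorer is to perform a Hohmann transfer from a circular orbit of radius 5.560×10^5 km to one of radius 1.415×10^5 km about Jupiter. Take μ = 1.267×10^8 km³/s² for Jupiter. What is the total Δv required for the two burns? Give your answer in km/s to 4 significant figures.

Transfer-ellipse semi-major axis a_t = (r₁ + r₂)/2 = (5.560×10^5 + 1.415×10^5)/2 = 3.4875×10^5 km.
At r₁ the circular-orbit speed is v₁ = √(μ/r₁) = 15.0956 km/s.
On the transfer ellipse at r₁, vis-viva gives v_a = √[μ(2/r₁ − 1/a_t)] = 9.61550 km/s.
First burn Δv₁ = |v_a − v₁| = 5.480 km/s.
At r₂, v₂ = √(μ/r₂) = 29.923 km/s.
Transfer-orbit speed at r₂: v_p = √[μ(2/r₂ − 1/a_t)] = 37.782 km/s.
Second burn Δv₂ = |v₂ − v_p| = 7.859 km/s.
Δv = Δv₁ + Δv₂ = 5.480 + 7.859 = 13.34 km/s.

Δv = 13.34 km/s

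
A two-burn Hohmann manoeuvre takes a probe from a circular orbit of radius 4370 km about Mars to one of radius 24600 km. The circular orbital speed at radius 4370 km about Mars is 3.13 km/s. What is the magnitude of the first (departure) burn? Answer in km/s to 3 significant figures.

Δv₁ = 0.949 km/s

From the circular-orbit relation v² = μ/r at r = 4370 km: μ = v²r = (3.13)² × 4370 = 42812.5 km³/s².
The Hohmann ellipse has a_t = (r₁ + r₂)/2 = 14485 km.
On the circular orbit at r = 4370 km, v_c = √(μ/r) = 3.130 km/s.
Transfer-orbit speed at the same r (vis-viva, a = a_t): v_t = √[μ(2/r − 1/a_t)] = 4.079 km/s.
Δv₁ = |v_t − v_c| = |4.079 − 3.130| = 0.9490 km/s.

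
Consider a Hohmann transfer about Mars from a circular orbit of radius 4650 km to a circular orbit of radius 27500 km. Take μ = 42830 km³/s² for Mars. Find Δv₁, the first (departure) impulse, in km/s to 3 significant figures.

Δv₁ = 0.935 km/s

Transfer-ellipse semi-major axis a_t = (r₁ + r₂)/2 = (4650 + 27500)/2 = 16075 km.
On the circular orbit at r = 4650 km, v_c = √(μ/r) = 3.0349 km/s.
Vis-viva on the transfer ellipse at r = 4650 km gives v_t = √[μ(2/r − 1/a_t)] = 3.9695 km/s.
Δv₁ = |v_t − v_c| = |3.9695 − 3.0349| = 0.9346 km/s.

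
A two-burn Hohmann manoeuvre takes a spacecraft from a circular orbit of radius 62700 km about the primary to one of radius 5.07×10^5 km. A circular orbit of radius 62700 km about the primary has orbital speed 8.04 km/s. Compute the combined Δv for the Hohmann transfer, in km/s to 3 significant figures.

From the circular-orbit relation v² = μ/r at r = 62700 km: μ = v²r = (8.04)² × 62700 = 4.05303×10^6 km³/s².
The Hohmann ellipse has a_t = (r₁ + r₂)/2 = 2.8485×10^5 km.
At r₁ the circular-orbit speed is v₁ = √(μ/r₁) = 8.0400 km/s.
Transfer-orbit speed at r₁ (vis-viva equation): v_p = √[μ(2/r₁ − 1/a_t)] = 10.726 km/s.
First burn Δv₁ = |v_p − v₁| = 2.686 km/s.
At r₂, v₂ = √(μ/r₂) = 2.8274 km/s.
Transfer-orbit speed at r₂: v_a = √[μ(2/r₂ − 1/a_t)] = 1.3265 km/s.
Second burn Δv₂ = |v₂ − v_a| = 1.501 km/s.
Δv = Δv₁ + Δv₂ = 2.686 + 1.501 = 4.187 km/s.

Δv = 4.19 km/s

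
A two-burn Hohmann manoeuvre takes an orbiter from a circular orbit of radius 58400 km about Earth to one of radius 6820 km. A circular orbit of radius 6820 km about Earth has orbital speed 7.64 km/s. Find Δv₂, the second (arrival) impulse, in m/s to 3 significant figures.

From the circular-orbit relation v² = μ/r at r = 6820 km: μ = v²r = (7.64)² × 6820 = 3.98081×10^5 km³/s².
The Hohmann ellipse has a_t = (r₁ + r₂)/2 = 32610 km.
Circular speed at r = 6820 km: v_c = √(μ/r) = 7.6400 km/s.
Transfer-orbit speed at the same r (vis-viva, a = a_t): v_t = √[μ(2/r − 1/a_t)] = 10.224 km/s.
Δv₂ = |v_t − v_c| = |10.224 − 7.6400| = 2.584 km/s.

Δv₂ = 2580 m/s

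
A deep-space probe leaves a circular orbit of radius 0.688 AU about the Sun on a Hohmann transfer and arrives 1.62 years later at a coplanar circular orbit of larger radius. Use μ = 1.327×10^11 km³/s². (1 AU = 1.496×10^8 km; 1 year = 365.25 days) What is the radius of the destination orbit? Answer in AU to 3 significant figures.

In km: r₁ = 0.688 × 1.496×10^8 = 1.029248×10^8 km.
Transfer time t = 1.62 years × 365.25 × 86400 s = 5.1123312×10^7 s, and t = π√(a_t³/μ).
So a_t = (μ t²/π²)^(1/3) = (1.327×10^11 × (5.1123312×10^7)² / π²)^(1/3) = 3.2754×10^8 km.
Since a_t = (r₁ + r₂)/2, r₂ = 2a_t − r₁ = 2×3.2754×10^8 − 1.029248×10^8 = 5.521552×10^8 km.
In AU: r₂ = 5.521552×10^8 / 1.496×10^8 = 3.69 AU.

r₂ = 3.69 AU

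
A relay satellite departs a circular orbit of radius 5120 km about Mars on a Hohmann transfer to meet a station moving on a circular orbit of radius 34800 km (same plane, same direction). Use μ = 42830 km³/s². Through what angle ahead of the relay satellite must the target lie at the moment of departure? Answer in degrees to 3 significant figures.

φ = 102°

Semi-major axis of the transfer orbit: a_t = (5120 + 34800)/2 = 19960 km.
Transfer time t = π√(a_t³/μ) = 42807.2 s.
Target angular speed ω₂ = √(μ/r₂³) = 3.18790×10^-5 rad/s.
Angle swept by the target during transfer: ω₂·t = 1.3647 rad = 78.19°.
Arrival is 180° from departure on the ellipse, so φ = 180° − 78.19° = 102°.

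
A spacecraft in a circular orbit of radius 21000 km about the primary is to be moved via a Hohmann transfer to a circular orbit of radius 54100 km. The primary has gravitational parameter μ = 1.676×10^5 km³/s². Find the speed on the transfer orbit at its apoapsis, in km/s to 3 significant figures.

v = 1.32 km/s

Semi-major axis of the transfer orbit: a_t = (21000 + 54100)/2 = 37550 km.
The apoapsis of the transfer ellipse is at r = 54100 km.
Applying v² = μ(2/r − 1/a_t): v = 1.316 km/s.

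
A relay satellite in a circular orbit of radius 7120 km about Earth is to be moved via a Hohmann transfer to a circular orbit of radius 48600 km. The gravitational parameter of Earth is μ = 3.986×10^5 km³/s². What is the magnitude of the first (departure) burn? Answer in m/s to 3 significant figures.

Transfer-ellipse semi-major axis a_t = (r₁ + r₂)/2 = (7120 + 48600)/2 = 27860 km.
On the circular orbit at r = 7120 km, v_c = √(μ/r) = 7.482 km/s.
Vis-viva on the transfer ellipse at r = 7120 km gives v_t = √[μ(2/r − 1/a_t)] = 9.882 km/s.
Δv₁ = |v_t − v_c| = |9.882 − 7.482| = 2.400 km/s.

Δv₁ = 2400 m/s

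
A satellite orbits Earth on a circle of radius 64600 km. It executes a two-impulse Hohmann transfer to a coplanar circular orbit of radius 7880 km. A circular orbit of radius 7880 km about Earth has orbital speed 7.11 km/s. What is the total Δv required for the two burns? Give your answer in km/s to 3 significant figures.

Δv = 3.71 km/s

From the circular-orbit relation v² = μ/r at r = 7880 km: μ = v²r = (7.11)² × 7880 = 3.98351×10^5 km³/s².
The Hohmann ellipse has a_t = (r₁ + r₂)/2 = 36240 km.
Circular speed at r₁: v₁ = √(μ/r₁) = √(3.98351×10^5/64600) = 2.483 km/s.
Transfer-orbit speed at r₁ (vis-viva equation): v_a = √[μ(2/r₁ − 1/a_t)] = 1.158 km/s.
First burn Δv₁ = |v_a − v₁| = 1.325 km/s.
At r₂, v₂ = √(μ/r₂) = 7.110 km/s.
Transfer-orbit speed at r₂: v_p = √[μ(2/r₂ − 1/a_t)] = 9.493 km/s.
Second burn Δv₂ = |v₂ − v_p| = 2.383 km/s.
Δv = Δv₁ + Δv₂ = 1.325 + 2.383 = 3.708 km/s.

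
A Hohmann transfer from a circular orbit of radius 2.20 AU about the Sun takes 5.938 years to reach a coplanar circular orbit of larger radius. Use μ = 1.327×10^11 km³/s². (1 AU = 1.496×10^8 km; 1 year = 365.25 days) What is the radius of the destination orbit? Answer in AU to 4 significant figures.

In km: r₁ = 2.20 × 1.496×10^8 = 3.2912×10^8 km.
Transfer time t = 5.938 years × 365.25 × 86400 s = 1.873890288×10^8 s, and t = π√(a_t³/μ).
So a_t = (μ t²/π²)^(1/3) = (1.327×10^11 × (1.873890288×10^8)² / π²)^(1/3) = 7.7867×10^8 km.
Since a_t = (r₁ + r₂)/2, r₂ = 2a_t − r₁ = 2×7.7867×10^8 − 3.2912×10^8 = 1.22822×10^9 km.
In AU: r₂ = 1.22822×10^9 / 1.496×10^8 = 8.210 AU.

r₂ = 8.210 AU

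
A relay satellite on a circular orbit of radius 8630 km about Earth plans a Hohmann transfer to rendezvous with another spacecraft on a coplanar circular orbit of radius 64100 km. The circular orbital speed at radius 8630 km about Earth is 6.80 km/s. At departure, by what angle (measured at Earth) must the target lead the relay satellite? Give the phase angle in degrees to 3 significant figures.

φ = 103°

From the circular-orbit relation v² = μ/r at r = 8630 km: μ = v²r = (6.80)² × 8630 = 3.99051×10^5 km³/s².
Semi-major axis of the transfer orbit: a_t = (8630 + 64100)/2 = 36365 km.
The half-period of the transfer ellipse is t = π√(a_t³/μ) = 34490 s.
Target angular speed ω₂ = √(μ/r₂³) = 3.892×10^-5 rad/s.
Angle swept by the target during transfer: ω₂·t = 1.3424 rad = 76.91°.
The relay satellite traverses 180° on the transfer ellipse, so the target must lead by 180° − 76.91° = 103°.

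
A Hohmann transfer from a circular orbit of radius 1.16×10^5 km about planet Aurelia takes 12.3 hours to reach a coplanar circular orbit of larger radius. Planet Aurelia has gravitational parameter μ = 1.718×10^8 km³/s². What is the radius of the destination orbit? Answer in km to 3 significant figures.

Transfer time t = 12.3 hours = 44280 s, and t = π√(a_t³/μ).
So a_t = (μ t²/π²)^(1/3) = (1.718×10^8 × (44280)² / π²)^(1/3) = 3.2437×10^5 km.
Since a_t = (r₁ + r₂)/2, r₂ = 2a_t − r₁ = 2×3.2437×10^5 − 1.160×10^5 = 5.3274×10^5 km.

r₂ = 5.33×10^5 km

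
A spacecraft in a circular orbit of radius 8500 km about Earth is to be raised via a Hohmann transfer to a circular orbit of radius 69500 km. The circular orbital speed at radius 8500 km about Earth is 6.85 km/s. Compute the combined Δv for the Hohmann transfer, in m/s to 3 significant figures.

Δv = 3570 m/s

From the circular-orbit relation v² = μ/r at r = 8500 km: μ = v²r = (6.85)² × 8500 = 3.98841×10^5 km³/s².
Semi-major axis of the transfer orbit: a_t = (8500 + 69500)/2 = 39000 km.
At r₁ the circular-orbit speed is v₁ = √(μ/r₁) = 6.850 km/s.
Transfer-orbit speed at r₁ (v² = μ(2/r − 1/a)): v_p = √[μ(2/r₁ − 1/a_t)] = 9.144 km/s.
First burn Δv₁ = |v_p − v₁| = 2.294 km/s.
Circular speed at r₂: v₂ = √(μ/r₂) = 2.3956 km/s.
Transfer-orbit speed at r₂: v_a = √[μ(2/r₂ − 1/a_t)] = 1.1184 km/s.
Second burn Δv₂ = |v₂ − v_a| = 1.277 km/s.
Total Δv = Δv₁ + Δv₂ = 3.571 km/s.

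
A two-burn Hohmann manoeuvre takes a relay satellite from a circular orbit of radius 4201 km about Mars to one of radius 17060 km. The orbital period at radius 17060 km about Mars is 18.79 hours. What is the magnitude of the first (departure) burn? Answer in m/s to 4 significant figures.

From Kepler's third law T² = 4π²r³/μ at r = 17060 km, T = 18.79 hours = 18.79 × 3600 s = 67644 s: μ = 4π²r³/T² = 42838.9 km³/s².
Semi-major axis of the transfer orbit: a_t = (4201 + 17060)/2 = 10630.5 km.
On the circular orbit at r = 4201 km, v_c = √(μ/r) = 3.193 km/s.
Transfer-orbit speed at the same r (vis-viva, a = a_t): v_t = √[μ(2/r − 1/a_t)] = 4.045 km/s.
Δv₁ = |v_t − v_c| = |4.045 − 3.193| = 0.8520 km/s.

Δv₁ = 852.0 m/s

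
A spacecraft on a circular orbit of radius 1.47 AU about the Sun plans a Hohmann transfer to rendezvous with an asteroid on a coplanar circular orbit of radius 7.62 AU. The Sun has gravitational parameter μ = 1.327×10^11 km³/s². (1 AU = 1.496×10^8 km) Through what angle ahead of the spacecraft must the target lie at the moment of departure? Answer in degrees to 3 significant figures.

In km: r₁ = 1.47 × 1.496×10^8 = 2.19912×10^8 km; r₂ = 7.62 × 1.496×10^8 = 1.139952×10^9 km.
Transfer-ellipse semi-major axis a_t = (r₁ + r₂)/2 = (2.19912×10^8 + 1.139952×10^9)/2 = 6.79932×10^8 km.
Transfer time t = π√(a_t³/μ) = 1.529×10^8 s.
The target's mean motion on its circular orbit is ω₂ = √(μ/r₂³) = 9.465×10^-9 rad/s.
Angle swept by the target during transfer: ω₂·t = 1.4472 rad = 82.92°.
The spacecraft traverses 180° on the transfer ellipse, so the target must lead by 180° − 82.92° = 97.1°.

φ = 97.1°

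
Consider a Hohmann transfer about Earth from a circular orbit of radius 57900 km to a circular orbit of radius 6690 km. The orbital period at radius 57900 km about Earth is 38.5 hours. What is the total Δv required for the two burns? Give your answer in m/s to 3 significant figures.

From Kepler's third law T² = 4π²r³/μ at r = 57900 km, T = 38.5 hours = 38.5 × 3600 s = 1.386×10^5 s: μ = 4π²r³/T² = 3.98905×10^5 km³/s².
Transfer-ellipse semi-major axis a_t = (r₁ + r₂)/2 = (57900 + 6690)/2 = 32295 km.
Circular speed at r₁: v₁ = √(μ/r₁) = √(3.98905×10^5/57900) = 2.62479 km/s.
On the transfer ellipse at r₁, v² = μ(2/r − 1/a) gives v_a = √[μ(2/r₁ − 1/a_t)] = 1.19465 km/s.
First burn Δv₁ = |v_a − v₁| = 1.4301 km/s.
At r₂, v₂ = √(μ/r₂) = 7.721851 km/s.
Transfer-orbit speed at r₂: v_p = √[μ(2/r₂ − 1/a_t)] = 10.33935 km/s.
Second burn Δv₂ = |v₂ − v_p| = 2.6175 km/s.
Δv = Δv₁ + Δv₂ = 1.4301 + 2.6175 = 4.048 km/s.

Δv = 4050 m/s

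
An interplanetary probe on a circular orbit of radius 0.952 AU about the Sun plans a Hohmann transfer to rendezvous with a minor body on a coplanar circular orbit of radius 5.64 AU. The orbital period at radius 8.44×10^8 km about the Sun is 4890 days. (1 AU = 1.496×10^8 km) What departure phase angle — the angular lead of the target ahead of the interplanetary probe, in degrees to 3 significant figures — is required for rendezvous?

From Kepler's third law T² = 4π²r³/μ at r = 8.44×10^8 km, T = 4890 days = 4890 × 86400 s = 4.22496×10^8 s: μ = 4π²r³/T² = 1.32966×10^11 km³/s².
In km: r₁ = 0.952 × 1.496×10^8 = 1.424192×10^8 km; r₂ = 5.64 × 1.496×10^8 = 8.43744×10^8 km.
Transfer-ellipse semi-major axis a_t = (r₁ + r₂)/2 = (1.424192×10^8 + 8.43744×10^8)/2 = 4.930816×10^8 km.
The half-period of the transfer ellipse is t = π√(a_t³/μ) = 9.4332×10^7 s.
Target angular speed ω₂ = √(μ/r₂³) = 1.4878×10^-8 rad/s.
Angle swept by the target during transfer: ω₂·t = 1.4035 rad = 80.41°.
Arrival is 180° from departure on the ellipse, so φ = 180° − 80.41° = 99.6°.

φ = 99.6°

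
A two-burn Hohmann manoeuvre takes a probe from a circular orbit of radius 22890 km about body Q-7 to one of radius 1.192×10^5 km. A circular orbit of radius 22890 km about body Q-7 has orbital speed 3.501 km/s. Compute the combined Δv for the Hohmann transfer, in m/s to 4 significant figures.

Δv = 1697 m/s

From the circular-orbit relation v² = μ/r at r = 22890 km: μ = v²r = (3.501)² × 22890 = 2.80563×10^5 km³/s².
Semi-major axis of the transfer orbit: a_t = (22890 + 1.192×10^5)/2 = 71045 km.
At r₁ the circular-orbit speed is v₁ = √(μ/r₁) = 3.501 km/s.
Transfer-orbit speed at r₁ (vis-viva): v_p = √[μ(2/r₁ − 1/a_t)] = 4.535 km/s.
First burn Δv₁ = |v_p − v₁| = 1.034 km/s.
At r₂, v₂ = √(μ/r₂) = 1.5342 km/s.
Transfer-orbit speed at r₂: v_a = √[μ(2/r₂ − 1/a_t)] = 0.87083 km/s.
Second burn Δv₂ = |v₂ − v_a| = 0.6634 km/s.
Total Δv = Δv₁ + Δv₂ = 1.697 km/s.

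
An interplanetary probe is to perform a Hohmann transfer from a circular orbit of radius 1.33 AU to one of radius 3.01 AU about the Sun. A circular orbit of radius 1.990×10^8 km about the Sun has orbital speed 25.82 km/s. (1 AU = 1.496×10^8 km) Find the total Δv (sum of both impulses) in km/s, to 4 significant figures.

From the circular-orbit relation v² = μ/r at r = 1.990×10^8 km: μ = v²r = (25.82)² × 1.990×10^8 = 1.32668×10^11 km³/s².
In km: r₁ = 1.33 × 1.496×10^8 = 1.98968×10^8 km; r₂ = 3.01 × 1.496×10^8 = 4.50296×10^8 km.
Semi-major axis of the transfer orbit: a_t = (1.98968×10^8 + 4.50296×10^8)/2 = 3.24632×10^8 km.
Circular speed at r₁: v₁ = √(μ/r₁) = √(1.32668×10^11/1.98968×10^8) = 25.82 km/s.
On the transfer ellipse at r₁, vis-viva gives v_p = √[μ(2/r₁ − 1/a_t)] = 30.41 km/s.
First burn Δv₁ = |v_p − v₁| = 4.590 km/s.
At r₂, v₂ = √(μ/r₂) = 17.165 km/s.
Transfer-orbit speed at r₂: v_a = √[μ(2/r₂ − 1/a_t)] = 13.438 km/s.
Second burn Δv₂ = |v₂ − v_a| = 3.727 km/s.
Δv = Δv₁ + Δv₂ = 4.590 + 3.727 = 8.317 km/s.

Δv = 8.317 km/s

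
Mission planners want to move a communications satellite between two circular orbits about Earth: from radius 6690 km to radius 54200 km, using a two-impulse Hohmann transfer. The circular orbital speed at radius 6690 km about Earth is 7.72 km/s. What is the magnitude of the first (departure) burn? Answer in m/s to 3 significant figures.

From the circular-orbit relation v² = μ/r at r = 6690 km: μ = v²r = (7.72)² × 6690 = 3.98713×10^5 km³/s².
Transfer-ellipse semi-major axis a_t = (r₁ + r₂)/2 = (6690 + 54200)/2 = 30445 km.
Circular speed at r = 6690 km: v_c = √(μ/r) = 7.7200 km/s.
Vis-viva on the transfer ellipse at r = 6690 km gives v_t = √[μ(2/r − 1/a_t)] = 10.301 km/s.
Δv₁ = |v_t − v_c| = |10.301 − 7.7200| = 2.581 km/s.

Δv₁ = 2580 m/s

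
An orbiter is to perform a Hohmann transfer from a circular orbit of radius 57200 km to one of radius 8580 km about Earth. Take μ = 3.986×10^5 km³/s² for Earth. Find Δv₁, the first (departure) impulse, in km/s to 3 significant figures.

The Hohmann ellipse has a_t = (r₁ + r₂)/2 = 32890 km.
On the circular orbit at r = 57200 km, v_c = √(μ/r) = 2.640 km/s.
Vis-viva on the transfer ellipse at r = 57200 km gives v_t = √[μ(2/r − 1/a_t)] = 1.348 km/s.
Δv₁ = |v_t − v_c| = |1.348 − 2.640| = 1.292 km/s.

Δv₁ = 1.29 km/s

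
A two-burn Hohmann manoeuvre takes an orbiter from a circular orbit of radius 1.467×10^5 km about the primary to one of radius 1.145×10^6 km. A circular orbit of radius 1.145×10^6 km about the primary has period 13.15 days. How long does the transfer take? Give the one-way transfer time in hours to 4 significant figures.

From Kepler's third law T² = 4π²r³/μ at r = 1.145×10^6 km, T = 13.15 days = 13.15 × 86400 s = 1.13616×10^6 s: μ = 4π²r³/T² = 4.59089×10^7 km³/s².
Semi-major axis of the transfer orbit: a_t = (1.467×10^5 + 1.145×10^6)/2 = 6.4585×10^5 km.
Half the transfer-orbit period gives t = π√(a_t³/μ) = 2.4066×10^5 s.
Converting: 2.4066×10^5 s ÷ 3600 s/hour = 66.85 hours.

t = 66.85 hours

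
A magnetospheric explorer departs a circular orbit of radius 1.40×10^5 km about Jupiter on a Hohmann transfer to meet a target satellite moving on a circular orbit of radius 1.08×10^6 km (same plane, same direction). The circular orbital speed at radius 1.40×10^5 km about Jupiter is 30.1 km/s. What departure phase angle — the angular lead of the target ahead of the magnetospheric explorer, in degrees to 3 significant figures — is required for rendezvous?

φ = 104°

From the circular-orbit relation v² = μ/r at r = 1.40×10^5 km: μ = v²r = (30.1)² × 1.40×10^5 = 1.26841×10^8 km³/s².
Transfer-ellipse semi-major axis a_t = (r₁ + r₂)/2 = (1.400×10^5 + 1.080×10^6)/2 = 6.100×10^5 km.
The half-period of the transfer ellipse is t = π√(a_t³/μ) = 1.32897×10^5 s.
Target angular speed ω₂ = √(μ/r₂³) = 1.00345×10^-5 rad/s.
Angle swept by the target during transfer: ω₂·t = 1.33355 rad = 76.41°.
Arrival is 180° from departure on the ellipse, so φ = 180° − 76.41° = 104°.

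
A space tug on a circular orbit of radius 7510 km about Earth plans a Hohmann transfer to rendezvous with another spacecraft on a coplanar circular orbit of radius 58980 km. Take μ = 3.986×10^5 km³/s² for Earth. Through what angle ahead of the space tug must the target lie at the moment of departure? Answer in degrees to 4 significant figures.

φ = 103.8°

Semi-major axis of the transfer orbit: a_t = (7510 + 58980)/2 = 33245 km.
Transfer time t = π√(a_t³/μ) = 30160 s.
The target's mean motion on its circular orbit is ω₂ = √(μ/r₂³) = 4.408×10^-5 rad/s.
Angle swept by the target during transfer: ω₂·t = 1.3295 rad = 76.17°.
The space tug traverses 180° on the transfer ellipse, so the target must lead by 180° − 76.17° = 103.8°.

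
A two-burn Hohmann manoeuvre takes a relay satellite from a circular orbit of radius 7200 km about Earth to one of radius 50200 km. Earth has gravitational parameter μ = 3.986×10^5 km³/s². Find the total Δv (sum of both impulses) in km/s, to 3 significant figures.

Δv = 3.81 km/s

Transfer-ellipse semi-major axis a_t = (r₁ + r₂)/2 = (7200 + 50200)/2 = 28700 km.
At r₁ the circular-orbit speed is v₁ = √(μ/r₁) = 7.4405 km/s.
On the transfer ellipse at r₁, v² = μ(2/r − 1/a) gives v_p = √[μ(2/r₁ − 1/a_t)] = 9.8404 km/s.
First burn Δv₁ = |v_p − v₁| = 2.400 km/s.
At r₂, v₂ = √(μ/r₂) = 2.8178 km/s.
Transfer-orbit speed at r₂: v_a = √[μ(2/r₂ − 1/a_t)] = 1.4114 km/s.
Second burn Δv₂ = |v₂ − v_a| = 1.406 km/s.
Total Δv = Δv₁ + Δv₂ = 3.806 km/s.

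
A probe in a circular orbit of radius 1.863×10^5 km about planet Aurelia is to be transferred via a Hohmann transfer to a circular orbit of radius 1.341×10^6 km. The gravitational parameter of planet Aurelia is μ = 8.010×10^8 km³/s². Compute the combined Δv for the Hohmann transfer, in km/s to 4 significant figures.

Δv = 33.69 km/s

Semi-major axis of the transfer orbit: a_t = (1.863×10^5 + 1.341×10^6)/2 = 7.6365×10^5 km.
At r₁ the circular-orbit speed is v₁ = √(μ/r₁) = 65.57 km/s.
Transfer-orbit speed at r₁ (vis-viva): v_p = √[μ(2/r₁ − 1/a_t)] = 86.89 km/s.
First burn Δv₁ = |v_p − v₁| = 21.32 km/s.
Circular speed at r₂: v₂ = √(μ/r₂) = 24.44 km/s.
Transfer-orbit speed at r₂: v_a = √[μ(2/r₂ − 1/a_t)] = 12.07 km/s.
Second burn Δv₂ = |v₂ − v_a| = 12.37 km/s.
Δv = Δv₁ + Δv₂ = 21.32 + 12.37 = 33.69 km/s.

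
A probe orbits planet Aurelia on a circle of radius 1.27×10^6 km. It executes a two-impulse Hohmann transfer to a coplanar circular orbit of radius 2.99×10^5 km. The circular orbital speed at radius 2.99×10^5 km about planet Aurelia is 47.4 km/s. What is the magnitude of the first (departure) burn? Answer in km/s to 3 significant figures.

From the circular-orbit relation v² = μ/r at r = 2.99×10^5 km: μ = v²r = (47.4)² × 2.99×10^5 = 6.71781×10^8 km³/s².
Semi-major axis of the transfer orbit: a_t = (1.270×10^6 + 2.990×10^5)/2 = 7.845×10^5 km.
On the circular orbit at r = 1.270×10^6 km, v_c = √(μ/r) = 23.00 km/s.
Vis-viva on the transfer ellipse at r = 1.270×10^6 km gives v_t = √[μ(2/r − 1/a_t)] = 14.20 km/s.
Δv₁ = |v_t − v_c| = |14.20 − 23.00| = 8.800 km/s.

Δv₁ = 8.80 km/s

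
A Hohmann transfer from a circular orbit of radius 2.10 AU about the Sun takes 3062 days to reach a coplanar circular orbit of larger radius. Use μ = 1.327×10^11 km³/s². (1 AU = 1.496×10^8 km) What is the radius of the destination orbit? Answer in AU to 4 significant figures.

r₂ = 11.00 AU

In km: r₁ = 2.10 × 1.496×10^8 = 3.1416×10^8 km.
Transfer time t = 3062 days = 2.645568×10^8 s, and t = π√(a_t³/μ).
So a_t = (μ t²/π²)^(1/3) = (1.327×10^11 × (2.645568×10^8)² / π²)^(1/3) = 9.7995×10^8 km.
Since a_t = (r₁ + r₂)/2, r₂ = 2a_t − r₁ = 2×9.7995×10^8 − 3.1416×10^8 = 1.64574×10^9 km.
In AU: r₂ = 1.64574×10^9 / 1.496×10^8 = 11.00 AU.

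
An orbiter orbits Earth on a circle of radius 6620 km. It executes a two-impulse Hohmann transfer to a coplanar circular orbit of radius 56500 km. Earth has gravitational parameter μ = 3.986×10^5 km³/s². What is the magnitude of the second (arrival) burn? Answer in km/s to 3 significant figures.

Semi-major axis of the transfer orbit: a_t = (6620 + 56500)/2 = 31560 km.
Circular speed at r = 56500 km: v_c = √(μ/r) = 2.656 km/s.
Vis-viva on the transfer ellipse at r = 56500 km gives v_t = √[μ(2/r − 1/a_t)] = 1.216 km/s.
Δv₂ = |v_t − v_c| = |1.216 − 2.656| = 1.440 km/s.

Δv₂ = 1.44 km/s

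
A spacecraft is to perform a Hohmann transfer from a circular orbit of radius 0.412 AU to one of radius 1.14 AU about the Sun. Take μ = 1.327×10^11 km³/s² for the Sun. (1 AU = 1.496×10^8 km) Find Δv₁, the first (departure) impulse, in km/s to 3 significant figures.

In km: r₁ = 0.412 × 1.496×10^8 = 6.16352×10^7 km; r₂ = 1.14 × 1.496×10^8 = 1.70544×10^8 km.
Semi-major axis of the transfer orbit: a_t = (6.16352×10^7 + 1.70544×10^8)/2 = 1.160896×10^8 km.
Circular speed at r = 6.16352×10^7 km: v_c = √(μ/r) = 46.4003 km/s.
Vis-viva on the transfer ellipse at r = 6.16352×10^7 km gives v_t = √[μ(2/r − 1/a_t)] = 56.2397 km/s.
Δv₁ = |v_t − v_c| = |56.2397 − 46.4003| = 9.839 km/s.

Δv₁ = 9.84 km/s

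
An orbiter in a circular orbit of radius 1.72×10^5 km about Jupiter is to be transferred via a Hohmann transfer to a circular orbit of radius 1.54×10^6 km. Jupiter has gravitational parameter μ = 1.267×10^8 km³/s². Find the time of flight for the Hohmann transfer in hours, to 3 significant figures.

Semi-major axis of the transfer orbit: a_t = (1.720×10^5 + 1.540×10^6)/2 = 8.560×10^5 km.
By Kepler's third law the transfer-orbit period is T = 2π√(a_t³/μ), so t = T/2 = 2.210×10^5 s.
Converting: 2.210×10^5 s ÷ 3600 s/hour = 61.4 hours.

t = 61.4 hours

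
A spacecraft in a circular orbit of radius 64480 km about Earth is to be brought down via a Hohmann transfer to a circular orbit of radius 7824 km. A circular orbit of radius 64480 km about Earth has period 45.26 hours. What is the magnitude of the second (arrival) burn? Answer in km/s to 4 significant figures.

Δv₂ = 2.395 km/s

From Kepler's third law T² = 4π²r³/μ at r = 64480 km, T = 45.26 hours = 45.26 × 3600 s = 1.62936×10^5 s: μ = 4π²r³/T² = 3.98658×10^5 km³/s².
Transfer-ellipse semi-major axis a_t = (r₁ + r₂)/2 = (64480 + 7824)/2 = 36152 km.
On the circular orbit at r = 7824 km, v_c = √(μ/r) = 7.138 km/s.
Vis-viva on the transfer ellipse at r = 7824 km gives v_t = √[μ(2/r − 1/a_t)] = 9.533 km/s.
Δv₂ = |v_t − v_c| = |9.533 − 7.138| = 2.395 km/s.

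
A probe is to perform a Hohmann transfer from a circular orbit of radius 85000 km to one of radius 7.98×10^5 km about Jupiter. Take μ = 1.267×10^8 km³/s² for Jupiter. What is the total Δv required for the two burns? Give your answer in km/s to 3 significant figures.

Transfer-ellipse semi-major axis a_t = (r₁ + r₂)/2 = (85000 + 7.980×10^5)/2 = 4.415×10^5 km.
At r₁ the circular-orbit speed is v₁ = √(μ/r₁) = 38.61 km/s.
On the transfer ellipse at r₁, vis-viva gives v_p = √[μ(2/r₁ − 1/a_t)] = 51.91 km/s.
First burn Δv₁ = |v_p − v₁| = 13.30 km/s.
At r₂, v₂ = √(μ/r₂) = 12.6005 km/s.
Transfer-orbit speed at r₂: v_a = √[μ(2/r₂ − 1/a_t)] = 5.52880 km/s.
Second burn Δv₂ = |v₂ − v_a| = 7.072 km/s.
Δv = Δv₁ + Δv₂ = 13.30 + 7.072 = 20.37 km/s.

Δv = 20.4 km/s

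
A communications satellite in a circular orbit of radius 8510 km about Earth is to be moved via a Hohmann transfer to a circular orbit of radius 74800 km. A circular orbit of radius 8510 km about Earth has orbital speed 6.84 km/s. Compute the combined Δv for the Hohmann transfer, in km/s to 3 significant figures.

Δv = 3.59 km/s

From the circular-orbit relation v² = μ/r at r = 8510 km: μ = v²r = (6.84)² × 8510 = 3.98145×10^5 km³/s².
The Hohmann ellipse has a_t = (r₁ + r₂)/2 = 41655 km.
At r₁ the circular-orbit speed is v₁ = √(μ/r₁) = 6.840 km/s.
On the transfer ellipse at r₁, vis-viva equation gives v_p = √[μ(2/r₁ − 1/a_t)] = 9.166 km/s.
First burn Δv₁ = |v_p − v₁| = 2.326 km/s.
At r₂, v₂ = √(μ/r₂) = 2.307 km/s.
Transfer-orbit speed at r₂: v_a = √[μ(2/r₂ − 1/a_t)] = 1.043 km/s.
Second burn Δv₂ = |v₂ − v_a| = 1.264 km/s.
Δv = Δv₁ + Δv₂ = 2.326 + 1.264 = 3.590 km/s.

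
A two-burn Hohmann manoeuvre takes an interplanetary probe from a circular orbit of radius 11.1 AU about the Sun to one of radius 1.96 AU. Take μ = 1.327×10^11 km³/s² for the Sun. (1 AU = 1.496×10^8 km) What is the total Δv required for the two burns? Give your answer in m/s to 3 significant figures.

In km: r₁ = 11.1 × 1.496×10^8 = 1.66056×10^9 km; r₂ = 1.96 × 1.496×10^8 = 2.93216×10^8 km.
The Hohmann ellipse has a_t = (r₁ + r₂)/2 = 9.76888×10^8 km.
At r₁ the circular-orbit speed is v₁ = √(μ/r₁) = 8.9394 km/s.
Transfer-orbit speed at r₁ (vis-viva): v_a = √[μ(2/r₁ − 1/a_t)] = 4.8976 km/s.
First burn Δv₁ = |v_a − v₁| = 4.0418 km/s.
At r₂, v₂ = √(μ/r₂) = 21.27363 km/s.
Transfer-orbit speed at r₂: v_p = √[μ(2/r₂ − 1/a_t)] = 27.73617 km/s.
Second burn Δv₂ = |v₂ − v_p| = 6.4625 km/s.
Δv = Δv₁ + Δv₂ = 4.0418 + 6.4625 = 10.50 km/s.

Δv = 10500 m/s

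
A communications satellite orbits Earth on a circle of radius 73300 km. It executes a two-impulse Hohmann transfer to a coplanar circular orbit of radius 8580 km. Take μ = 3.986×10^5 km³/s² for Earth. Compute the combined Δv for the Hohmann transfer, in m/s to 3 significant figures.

Semi-major axis of the transfer orbit: a_t = (73300 + 8580)/2 = 40940 km.
Circular speed at r₁: v₁ = √(μ/r₁) = √(3.986×10^5/73300) = 2.3319 km/s.
On the transfer ellipse at r₁, v² = μ(2/r − 1/a) gives v_a = √[μ(2/r₁ − 1/a_t)] = 1.0675 km/s.
First burn Δv₁ = |v_a − v₁| = 1.2644 km/s.
At r₂, v₂ = √(μ/r₂) = 6.81593 km/s.
Transfer-orbit speed at r₂: v_p = √[μ(2/r₂ − 1/a_t)] = 9.12017 km/s.
Second burn Δv₂ = |v₂ − v_p| = 2.3042 km/s.
Total Δv = Δv₁ + Δv₂ = 3.569 km/s.

Δv = 3570 m/s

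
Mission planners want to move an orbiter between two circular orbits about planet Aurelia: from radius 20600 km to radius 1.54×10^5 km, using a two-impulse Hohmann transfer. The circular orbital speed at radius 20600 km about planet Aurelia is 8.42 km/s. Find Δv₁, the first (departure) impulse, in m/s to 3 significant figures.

Δv₁ = 2760 m/s

From the circular-orbit relation v² = μ/r at r = 20600 km: μ = v²r = (8.42)² × 20600 = 1.46047×10^6 km³/s².
Transfer-ellipse semi-major axis a_t = (r₁ + r₂)/2 = (20600 + 1.540×10^5)/2 = 87300 km.
On the circular orbit at r = 20600 km, v_c = √(μ/r) = 8.4200 km/s.
Transfer-orbit speed at the same r (vis-viva, a = a_t): v_t = √[μ(2/r − 1/a_t)] = 11.183 km/s.
Δv₁ = |v_t − v_c| = |11.183 − 8.4200| = 2.763 km/s.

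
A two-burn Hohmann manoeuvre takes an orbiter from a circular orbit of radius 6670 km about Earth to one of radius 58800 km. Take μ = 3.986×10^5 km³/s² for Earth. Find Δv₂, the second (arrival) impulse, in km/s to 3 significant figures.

Δv₂ = 1.43 km/s

Transfer-ellipse semi-major axis a_t = (r₁ + r₂)/2 = (6670 + 58800)/2 = 32735 km.
Circular speed at r = 58800 km: v_c = √(μ/r) = 2.6036 km/s.
Transfer-orbit speed at the same r (vis-viva, a = a_t): v_t = √[μ(2/r − 1/a_t)] = 1.1753 km/s.
Δv₂ = |v_t − v_c| = |1.1753 − 2.6036| = 1.428 km/s.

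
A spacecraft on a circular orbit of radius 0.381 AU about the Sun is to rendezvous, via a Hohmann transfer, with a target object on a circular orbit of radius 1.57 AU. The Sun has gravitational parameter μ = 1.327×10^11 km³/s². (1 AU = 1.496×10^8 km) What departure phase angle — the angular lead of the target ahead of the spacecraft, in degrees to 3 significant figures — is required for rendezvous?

φ = 91.8°

In km: r₁ = 0.381 × 1.496×10^8 = 5.69976×10^7 km; r₂ = 1.57 × 1.496×10^8 = 2.34872×10^8 km.
Semi-major axis of the transfer orbit: a_t = (5.69976×10^7 + 2.34872×10^8)/2 = 1.459348×10^8 km.
Transfer time t = π√(a_t³/μ) = 1.52038×10^7 s.
The target's mean motion on its circular orbit is ω₂ = √(μ/r₂³) = 1.01202×10^-7 rad/s.
Angle swept by the target during transfer: ω₂·t = 1.5387 rad = 88.16°.
Arrival is 180° from departure on the ellipse, so φ = 180° − 88.16° = 91.8°.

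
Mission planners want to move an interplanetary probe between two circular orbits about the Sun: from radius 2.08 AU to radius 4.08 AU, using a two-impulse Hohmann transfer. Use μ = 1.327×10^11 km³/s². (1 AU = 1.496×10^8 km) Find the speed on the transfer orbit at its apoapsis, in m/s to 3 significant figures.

v = 12100 m/s

In km: r₁ = 2.08 × 1.496×10^8 = 3.11168×10^8 km; r₂ = 4.08 × 1.496×10^8 = 6.10368×10^8 km.
The Hohmann ellipse has a_t = (r₁ + r₂)/2 = 4.60768×10^8 km.
The apoapsis of the transfer ellipse is at r = 6.10368×10^8 km.
From the vis-viva equation, v = √[μ(2/r − 1/a_t)] = 12.12 km/s.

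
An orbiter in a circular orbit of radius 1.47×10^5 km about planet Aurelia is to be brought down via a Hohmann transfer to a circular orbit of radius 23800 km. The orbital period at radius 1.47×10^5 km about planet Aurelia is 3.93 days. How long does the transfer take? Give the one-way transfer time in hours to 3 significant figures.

t = 20.9 hours

From Kepler's third law T² = 4π²r³/μ at r = 1.47×10^5 km, T = 3.93 days = 3.93 × 86400 s = 3.39552×10^5 s: μ = 4π²r³/T² = 1.08768×10^6 km³/s².
The Hohmann ellipse has a_t = (r₁ + r₂)/2 = 85400 km.
Half the transfer-orbit period gives t = π√(a_t³/μ) = 75180 s.
Converting: 75180 s ÷ 3600 s/hour = 20.9 hours.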